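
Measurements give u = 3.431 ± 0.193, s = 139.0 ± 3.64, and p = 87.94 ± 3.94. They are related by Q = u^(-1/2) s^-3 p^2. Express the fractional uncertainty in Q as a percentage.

Products/powers → add relative errors in quadrature, weighted by exponent:
  (−½·δu/u)² = (-0.5×0.0563)² = 0.000791;  (-3·δs/s)² = (-3×0.0262)² = 0.00617;  (2·δp/p)² = (2×0.0448)² = 0.00803
δQ/Q = √(0.0150) = 0.122

12.2%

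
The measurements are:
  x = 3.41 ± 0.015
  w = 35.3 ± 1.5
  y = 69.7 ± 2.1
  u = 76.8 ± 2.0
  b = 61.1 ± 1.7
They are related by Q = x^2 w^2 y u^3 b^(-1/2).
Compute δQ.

Since Q is a product/quotient, work with relative uncertainties:
  (2·δx/x)² = (2×0.00440)² = 7.74e-05;  (2·δw/w)² = (2×0.0425)² = 0.00722;  (1·δy/y)² = (1×0.0301)² = 0.000908;  (3·δu/u)² = (3×0.0260)² = 0.00610;  (−½·δb/b)² = (-0.5×0.0278)² = 0.000194
δQ/Q = √(0.0145) = 0.120
Q = 5.85e+10, so δQ = 0.120 × 5.85e+10 = 7.05e+09.

7.05e+09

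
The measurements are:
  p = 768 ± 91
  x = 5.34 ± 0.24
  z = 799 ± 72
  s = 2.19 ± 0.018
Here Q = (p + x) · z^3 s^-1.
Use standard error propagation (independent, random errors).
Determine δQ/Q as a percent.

Let u = p + x = 773. δu = √(δp² + δx²) = √(8280 + 0.0576) = 91.0, so δu/u = 0.118.
Q is then a monomial in u, z, s:
δQ/Q = √((δu/u)² + (3·δz/z)² + (-1·δs/s)²) = √(0.0138 + 0.0731 + 6.76e-05) = 0.295

29.5%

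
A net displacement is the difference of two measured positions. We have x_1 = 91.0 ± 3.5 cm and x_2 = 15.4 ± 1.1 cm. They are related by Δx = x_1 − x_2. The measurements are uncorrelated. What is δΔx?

3.67 cm

For a sum/difference, combine absolute errors in quadrature:
  (δx_1)² = 12.2;  (δx_2)² = 1.21
δΔx = √(13.5) = 3.67 cm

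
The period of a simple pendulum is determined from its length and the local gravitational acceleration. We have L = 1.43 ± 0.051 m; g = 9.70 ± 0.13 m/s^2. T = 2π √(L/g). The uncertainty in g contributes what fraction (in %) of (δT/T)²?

(δT/T)² = (½·δL/L)² + (−½·δg/g)²
  L term: (0.5×0.0357)² = 0.000318
  g term: (-0.5×0.0134)² = 4.49e-05
Total = 0.000363. Share from g = 4.49e-05/0.000363 = 0.124.

12.4%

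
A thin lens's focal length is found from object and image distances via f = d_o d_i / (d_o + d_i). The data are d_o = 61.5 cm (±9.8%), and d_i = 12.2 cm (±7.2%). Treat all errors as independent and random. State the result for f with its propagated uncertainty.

10.2 ± 0.634 cm

∂f/∂d_o = (d_i/(d_o+d_i))² = 0.0274;  ∂f/∂d_i = (d_o/(d_o+d_i))² = 0.696
δf = √((∂f/∂d_o · δd_o)² + (∂f/∂d_i · δd_i)²) = √(0.0273 + 0.374) = 0.634 cm
f = 10.2 cm.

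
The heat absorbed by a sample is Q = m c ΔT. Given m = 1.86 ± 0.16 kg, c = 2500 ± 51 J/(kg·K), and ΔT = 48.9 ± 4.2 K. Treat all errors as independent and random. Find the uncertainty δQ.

Relative error in a monomial: (δQ/Q)² = Σ (nᵢ · δxᵢ/xᵢ)².
  (1·δm/m)² = (1×0.0860)² = 0.00740;  (1·δc/c)² = (1×0.0204)² = 0.000416;  (1·δΔT/ΔT)² = (1×0.0859)² = 0.00738
δQ/Q = √(0.0152) = 0.123
Q = 2.27e+05 J, so δQ = 0.123 × 2.27e+05 = 28000 J.

28000 J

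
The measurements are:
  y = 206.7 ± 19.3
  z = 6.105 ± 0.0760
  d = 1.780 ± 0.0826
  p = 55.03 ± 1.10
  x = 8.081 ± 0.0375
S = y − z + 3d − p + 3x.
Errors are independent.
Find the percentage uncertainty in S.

Absolute uncertainties add in quadrature for a linear combination:
  (δy)² = 372;  (δz)² = 0.00578;  (3·δd)² = 0.0614;  (δp)² = 1.21;  (3·δx)² = 0.0127
δS = √(374) = 19.3
S = 175.1, so δS/S = 19.3/175.1 = 0.110.

11.0%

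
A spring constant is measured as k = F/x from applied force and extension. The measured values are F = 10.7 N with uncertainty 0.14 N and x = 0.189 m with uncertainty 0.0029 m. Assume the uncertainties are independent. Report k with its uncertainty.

56.6 ± 1.14 N/m

k is a product of powers, so relative uncertainties combine in quadrature:
  (1·δF/F)² = (1×0.0131)² = 0.000171;  (-1·δx/x)² = (-1×0.0153)² = 0.000235
δk/k = √(0.000407) = 0.0202
k = 56.6 N/m, so δk = 0.0202 × 56.6 = 1.14 N/m.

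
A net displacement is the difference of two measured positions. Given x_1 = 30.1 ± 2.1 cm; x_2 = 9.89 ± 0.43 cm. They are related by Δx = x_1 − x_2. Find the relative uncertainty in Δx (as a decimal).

Each term contributes (cᵢ δxᵢ)² to (δΔx)²:
  (δx_1)² = 4.41;  (δx_2)² = 0.185
δΔx = √(4.59) = 2.14 cm
Δx = 20.2 cm, so δΔx/Δx = 2.14/20.2 = 0.106.

0.106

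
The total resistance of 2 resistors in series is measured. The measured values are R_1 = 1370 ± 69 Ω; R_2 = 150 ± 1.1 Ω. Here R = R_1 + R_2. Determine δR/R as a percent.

For a sum/difference, combine absolute errors in quadrature:
  (δR_1)² = 4760;  (δR_2)² = 1.21
δR = √(4760) = 69.0 Ω
R = 1520 Ω, so δR/R = 69.0/1520 = 0.0454.

4.54%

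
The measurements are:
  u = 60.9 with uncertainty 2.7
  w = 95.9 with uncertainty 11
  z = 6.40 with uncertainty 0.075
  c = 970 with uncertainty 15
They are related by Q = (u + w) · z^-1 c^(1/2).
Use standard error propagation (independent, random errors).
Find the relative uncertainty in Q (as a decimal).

0.0736

Let h = u + w = 157. δh = √(δu² + δw²) = √(7.29 + 121) = 11.3, so δh/h = 0.0722.
Q is then a monomial in h, z, c:
δQ/Q = √((δh/h)² + (-1·δz/z)² + (½·δc/c)²) = √(0.00522 + 0.000137 + 5.98e-05) = 0.0736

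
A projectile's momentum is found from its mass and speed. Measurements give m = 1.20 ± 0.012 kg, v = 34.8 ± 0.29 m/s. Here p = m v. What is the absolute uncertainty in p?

0.544 kg·m/s

p is a product of powers, so relative uncertainties combine in quadrature:
  (1·δm/m)² = (1×0.0100)² = 0.000100;  (1·δv/v)² = (1×0.00833)² = 6.94e-05
δp/p = √(0.000169) = 0.0130
p = 41.8 kg·m/s, so δp = 0.0130 × 41.8 = 0.544 kg·m/s.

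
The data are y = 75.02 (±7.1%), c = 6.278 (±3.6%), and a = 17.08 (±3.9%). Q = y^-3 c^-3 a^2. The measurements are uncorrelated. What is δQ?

7.02e-07

Q is a product of powers, so relative uncertainties combine in quadrature:
  (-3·δy/y)² = (-3×0.0710)² = 0.0454;  (-3·δc/c)² = (-3×0.0360)² = 0.0117;  (2·δa/a)² = (2×0.0390)² = 0.00608
δQ/Q = √(0.0631) = 0.251
Q = 2.792e-06, so δQ = 0.251 × 2.792e-06 = 7.02e-07.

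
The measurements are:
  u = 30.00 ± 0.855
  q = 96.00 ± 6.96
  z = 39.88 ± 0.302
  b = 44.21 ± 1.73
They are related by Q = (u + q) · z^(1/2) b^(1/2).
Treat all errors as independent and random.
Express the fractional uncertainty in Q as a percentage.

5.91%

Let w = u + q = 126.0. δw = √(δu² + δq²) = √(0.731 + 48.4) = 7.01, so δw/w = 0.0557.
Q is then a monomial in w, z, b:
δQ/Q = √((δw/w)² + (½·δz/z)² + (½·δb/b)²) = √(0.00310 + 1.43e-05 + 0.000383) = 0.0591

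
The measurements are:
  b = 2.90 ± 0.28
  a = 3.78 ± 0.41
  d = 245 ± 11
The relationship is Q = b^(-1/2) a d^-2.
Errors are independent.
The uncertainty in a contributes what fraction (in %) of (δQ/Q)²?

(δQ/Q)² = (−½·δb/b)² + (1·δa/a)² + (-2·δd/d)²
  b term: (-0.5×0.0966)² = 0.00233
  a term: (1×0.108)² = 0.0118
  d term: (-2×0.0449)² = 0.00806
Total = 0.0222. Share from a = 0.0118/0.0222 = 0.531.

53.1%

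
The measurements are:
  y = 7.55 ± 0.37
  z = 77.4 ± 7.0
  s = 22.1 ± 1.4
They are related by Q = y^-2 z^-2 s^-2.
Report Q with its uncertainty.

Since Q is a product/quotient, work with relative uncertainties:
  (-2·δy/y)² = (-2×0.0490)² = 0.00961;  (-2·δz/z)² = (-2×0.0904)² = 0.0327;  (-2·δs/s)² = (-2×0.0633)² = 0.0161
δQ/Q = √(0.0584) = 0.242
Q = 6e-09, so δQ = 0.242 × 6e-09 = 1.45e-09.

(6.00 ± 1.45) × 10^-9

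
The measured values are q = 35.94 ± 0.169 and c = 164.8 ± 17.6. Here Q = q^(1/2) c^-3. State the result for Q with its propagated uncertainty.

(1.339 ± 0.429) × 10^-6

For a monomial Q ∝ q^(1/2), c^-3, fractional errors add in quadrature:
  (½·δq/q)² = (0.5×0.00470)² = 5.53e-06;  (-3·δc/c)² = (-3×0.107)² = 0.103
δQ/Q = √(0.103) = 0.320
Q = 1.339e-06, so δQ = 0.320 × 1.339e-06 = 4.29e-07.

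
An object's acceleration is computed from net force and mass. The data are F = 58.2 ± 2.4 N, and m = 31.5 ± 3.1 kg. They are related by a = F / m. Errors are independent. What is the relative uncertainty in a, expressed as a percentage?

Each factor contributes (exponent × relative error)² to (δa/a)²:
  (1·δF/F)² = (1×0.0412)² = 0.00170;  (-1·δm/m)² = (-1×0.0984)² = 0.00969
δa/a = √(0.0114) = 0.107

10.7%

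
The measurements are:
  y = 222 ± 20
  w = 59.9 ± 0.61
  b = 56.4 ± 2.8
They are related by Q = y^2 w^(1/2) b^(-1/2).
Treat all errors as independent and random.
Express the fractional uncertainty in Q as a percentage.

18.2%

Relative error in a monomial: (δQ/Q)² = Σ (nᵢ · δxᵢ/xᵢ)².
  (2·δy/y)² = (2×0.0901)² = 0.0325;  (½·δw/w)² = (0.5×0.0102)² = 2.59e-05;  (−½·δb/b)² = (-0.5×0.0496)² = 0.000616
δQ/Q = √(0.0331) = 0.182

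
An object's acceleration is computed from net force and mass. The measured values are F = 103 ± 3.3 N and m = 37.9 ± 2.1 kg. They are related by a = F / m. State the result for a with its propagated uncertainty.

2.72 ± 0.174 m/s^2

Each factor contributes (exponent × relative error)² to (δa/a)²:
  (1·δF/F)² = (1×0.0320)² = 0.00103;  (-1·δm/m)² = (-1×0.0554)² = 0.00307
δa/a = √(0.00410) = 0.0640
a = 2.72 m/s^2, so δa = 0.0640 × 2.72 = 0.174 m/s^2.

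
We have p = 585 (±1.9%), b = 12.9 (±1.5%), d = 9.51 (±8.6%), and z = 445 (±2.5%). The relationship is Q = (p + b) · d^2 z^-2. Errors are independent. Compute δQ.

0.0492

Let u = p + b = 598. δu = √(δp² + δb²) = √(124 + 0.0374) = 11.1, so δu/u = 0.0186.
Q is then a monomial in u, d, z:
δQ/Q = √((δu/u)² + (2·δd/d)² + (-2·δz/z)²) = √(0.000346 + 0.0296 + 0.00250) = 0.180
Q = 0.273, so δQ = 0.180 × 0.273 = 0.0492.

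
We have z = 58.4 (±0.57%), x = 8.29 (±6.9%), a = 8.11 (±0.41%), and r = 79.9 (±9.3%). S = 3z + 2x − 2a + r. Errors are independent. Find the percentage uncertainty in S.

Absolute uncertainties add in quadrature for a linear combination:
  (3·δz)² = 0.997;  (2·δx)² = 1.31;  (2·δa)² = 0.00442;  (δr)² = 55.2
δS = √(57.5) = 7.58
S = 255, so δS/S = 7.58/255 = 0.0297.

2.97%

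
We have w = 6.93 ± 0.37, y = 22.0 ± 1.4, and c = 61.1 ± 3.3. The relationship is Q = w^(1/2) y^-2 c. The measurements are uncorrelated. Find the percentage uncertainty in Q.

Products/powers → add relative errors in quadrature, weighted by exponent:
  (½·δw/w)² = (0.5×0.0534)² = 0.000713;  (-2·δy/y)² = (-2×0.0636)² = 0.0162;  (1·δc/c)² = (1×0.0540)² = 0.00292
δQ/Q = √(0.0198) = 0.141

14.1%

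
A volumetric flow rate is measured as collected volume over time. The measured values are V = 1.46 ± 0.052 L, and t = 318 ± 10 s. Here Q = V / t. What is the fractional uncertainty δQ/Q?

0.0475

Each factor contributes (exponent × relative error)² to (δQ/Q)²:
  (1·δV/V)² = (1×0.0356)² = 0.00127;  (-1·δt/t)² = (-1×0.0314)² = 0.000989
δQ/Q = √(0.00226) = 0.0475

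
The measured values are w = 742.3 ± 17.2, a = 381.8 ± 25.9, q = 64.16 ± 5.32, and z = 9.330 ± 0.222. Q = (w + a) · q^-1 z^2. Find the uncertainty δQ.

152

Let u = w + a = 1124. δu = √(δw² + δa²) = √(296 + 671) = 31.1, so δu/u = 0.0277.
Q is then a monomial in u, q, z:
δQ/Q = √((δu/u)² + (-1·δq/q)² + (2·δz/z)²) = √(0.000765 + 0.00688 + 0.00226) = 0.0995
Q = 1525, so δQ = 0.0995 × 1525 = 152.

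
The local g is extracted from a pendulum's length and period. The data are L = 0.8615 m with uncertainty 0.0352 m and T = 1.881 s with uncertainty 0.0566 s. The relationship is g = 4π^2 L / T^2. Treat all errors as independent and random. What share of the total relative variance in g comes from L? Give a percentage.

31.6%

(δg/g)² = (1·δL/L)² + (-2·δT/T)²
  L term: (1×0.0409)² = 0.00167
  T term: (-2×0.0301)² = 0.00362
Total = 0.00529. Share from L = 0.00167/0.00529 = 0.316.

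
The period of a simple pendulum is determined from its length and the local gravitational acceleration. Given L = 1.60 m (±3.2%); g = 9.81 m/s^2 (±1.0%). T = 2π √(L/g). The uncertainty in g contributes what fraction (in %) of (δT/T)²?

8.90%

(δT/T)² = (½·δL/L)² + (−½·δg/g)²
  L term: (0.5×0.0320)² = 0.000256
  g term: (-0.5×0.0100)² = 2.5e-05
Total = 0.000281. Share from g = 2.5e-05/0.000281 = 0.0890.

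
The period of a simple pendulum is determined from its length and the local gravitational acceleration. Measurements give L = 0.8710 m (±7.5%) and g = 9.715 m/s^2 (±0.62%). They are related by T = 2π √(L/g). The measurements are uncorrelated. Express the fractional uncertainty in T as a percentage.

3.76%

Each factor contributes (exponent × relative error)² to (δT/T)²:
  (½·δL/L)² = (0.5×0.0750)² = 0.00141;  (−½·δg/g)² = (-0.5×0.00620)² = 9.61e-06
δT/T = √(0.00142) = 0.0376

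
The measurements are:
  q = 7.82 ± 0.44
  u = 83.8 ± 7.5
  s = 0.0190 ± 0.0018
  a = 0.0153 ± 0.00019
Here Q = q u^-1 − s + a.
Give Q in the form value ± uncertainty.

0.0896 ± 0.0100

Let p = q·u^-1 = 0.0933. δp/p = √((1·δq/q)² + (-1·δu/u)²) = √(0.00317 + 0.00801) = 0.106, so δp = 0.00987.
Q = p − s + a: δQ = √(δp² + δs² + δa²) = √(9.73e-05 + 3.24e-06 + 3.61e-08) = 0.0100
Q = 0.0896.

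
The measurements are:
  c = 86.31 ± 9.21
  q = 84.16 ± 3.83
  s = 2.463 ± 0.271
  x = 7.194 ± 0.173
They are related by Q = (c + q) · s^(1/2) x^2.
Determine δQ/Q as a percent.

9.36%

Let u = c + q = 170.5. δu = √(δc² + δq²) = √(84.8 + 14.7) = 9.97, so δu/u = 0.0585.
Q is then a monomial in u, s, x:
δQ/Q = √((δu/u)² + (½·δs/s)² + (2·δx/x)²) = √(0.00342 + 0.00303 + 0.00231) = 0.0936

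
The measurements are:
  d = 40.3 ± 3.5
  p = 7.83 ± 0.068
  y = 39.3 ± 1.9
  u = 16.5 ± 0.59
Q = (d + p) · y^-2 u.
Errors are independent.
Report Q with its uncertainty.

Let w = d + p = 48.1. δw = √(δd² + δp²) = √(12.2 + 0.00462) = 3.50, so δw/w = 0.0727.
Q is then a monomial in w, y, u:
δQ/Q = √((δw/w)² + (-2·δy/y)² + (1·δu/u)²) = √(0.00529 + 0.00935 + 0.00128) = 0.126
Q = 0.514, so δQ = 0.126 × 0.514 = 0.0649.

0.514 ± 0.0649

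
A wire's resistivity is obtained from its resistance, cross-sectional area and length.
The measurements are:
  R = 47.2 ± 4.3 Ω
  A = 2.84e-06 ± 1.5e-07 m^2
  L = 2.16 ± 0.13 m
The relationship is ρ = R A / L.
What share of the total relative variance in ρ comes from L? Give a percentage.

(δρ/ρ)² = (1·δR/R)² + (1·δA/A)² + (-1·δL/L)²
  R term: (1×0.0911)² = 0.00830
  A term: (1×0.0528)² = 0.00279
  L term: (-1×0.0602)² = 0.00362
Total = 0.0147. Share from L = 0.00362/0.0147 = 0.246.

24.6%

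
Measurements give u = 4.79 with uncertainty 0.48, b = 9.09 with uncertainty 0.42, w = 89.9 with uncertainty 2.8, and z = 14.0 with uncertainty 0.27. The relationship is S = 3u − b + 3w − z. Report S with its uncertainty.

S is a linear combination, so absolute uncertainties add in quadrature:
  (3·δu)² = 2.07;  (δb)² = 0.176;  (3·δw)² = 70.6;  (δz)² = 0.0729
δS = √(72.9) = 8.54
S = 261.

261 ± 8.54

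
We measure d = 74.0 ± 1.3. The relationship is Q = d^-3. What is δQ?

Q is a product of powers, so relative uncertainties combine in quadrature:
  (-3·δd/d)² = (-3×0.0176)² = 0.00278
δQ/Q = √(0.00278) = 0.0527
Q = 2.47e-06, so δQ = 0.0527 × 2.47e-06 = 1.3e-07.

1.3e-07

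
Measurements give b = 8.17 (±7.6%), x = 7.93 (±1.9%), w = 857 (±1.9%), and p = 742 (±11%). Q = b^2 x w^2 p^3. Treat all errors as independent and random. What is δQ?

Q is a product of powers, so relative uncertainties combine in quadrature:
  (2·δb/b)² = (2×0.0760)² = 0.0231;  (1·δx/x)² = (1×0.0190)² = 0.000361;  (2·δw/w)² = (2×0.0190)² = 0.00144;  (3·δp/p)² = (3×0.110)² = 0.109
δQ/Q = √(0.134) = 0.366
Q = 1.59e+17, so δQ = 0.366 × 1.59e+17 = 5.81e+16.

5.81e+16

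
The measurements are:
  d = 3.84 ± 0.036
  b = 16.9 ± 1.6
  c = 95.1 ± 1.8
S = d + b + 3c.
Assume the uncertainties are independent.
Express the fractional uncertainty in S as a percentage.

1.84%

For a sum/difference, combine absolute errors in quadrature:
  (δd)² = 0.00130;  (δb)² = 2.56;  (3·δc)² = 29.2
δS = √(31.7) = 5.63
S = 306, so δS/S = 5.63/306 = 0.0184.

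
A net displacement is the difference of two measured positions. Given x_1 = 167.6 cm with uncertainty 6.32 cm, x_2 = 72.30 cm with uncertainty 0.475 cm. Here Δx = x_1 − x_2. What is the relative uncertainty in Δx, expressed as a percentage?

Δx is a linear combination, so absolute uncertainties add in quadrature:
  (δx_1)² = 39.9;  (δx_2)² = 0.226
δΔx = √(40.2) = 6.34 cm
Δx = 95.30 cm, so δΔx/Δx = 6.34/95.30 = 0.0665.

6.65%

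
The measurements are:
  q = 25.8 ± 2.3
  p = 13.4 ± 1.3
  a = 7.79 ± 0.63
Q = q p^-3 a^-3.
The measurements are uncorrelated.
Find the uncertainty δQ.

Q is a product of powers, so relative uncertainties combine in quadrature:
  (1·δq/q)² = (1×0.0891)² = 0.00795;  (-3·δp/p)² = (-3×0.0970)² = 0.0847;  (-3·δa/a)² = (-3×0.0809)² = 0.0589
δQ/Q = √(0.152) = 0.389
Q = 2.27e-05, so δQ = 0.389 × 2.27e-05 = 8.83e-06.

8.83e-06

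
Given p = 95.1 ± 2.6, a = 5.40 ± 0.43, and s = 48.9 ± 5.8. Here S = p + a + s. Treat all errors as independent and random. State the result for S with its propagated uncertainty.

For a sum/difference, combine absolute errors in quadrature:
  (δp)² = 6.76;  (δa)² = 0.185;  (δs)² = 33.6
δS = √(40.6) = 6.37
S = 149.

149 ± 6.37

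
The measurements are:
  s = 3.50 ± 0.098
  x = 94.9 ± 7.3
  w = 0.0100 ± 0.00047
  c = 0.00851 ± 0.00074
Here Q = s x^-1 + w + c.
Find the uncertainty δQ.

Let p = s·x^-1 = 0.0369. δp/p = √((1·δs/s)² + (-1·δx/x)²) = √(0.000784 + 0.00592) = 0.0819, so δp = 0.00302.
Q = p + w + c: δQ = √(δp² + δw² + δc²) = √(9.11e-06 + 2.21e-07 + 5.48e-07) = 0.00314

0.00314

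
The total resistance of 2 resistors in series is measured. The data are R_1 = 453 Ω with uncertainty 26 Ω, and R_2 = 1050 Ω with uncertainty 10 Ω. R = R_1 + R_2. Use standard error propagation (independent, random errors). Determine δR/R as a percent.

R is a linear combination, so absolute uncertainties add in quadrature:
  (δR_1)² = 676;  (δR_2)² = 100
δR = √(776) = 27.9 Ω
R = 1500 Ω, so δR/R = 27.9/1500 = 0.0185.

1.85%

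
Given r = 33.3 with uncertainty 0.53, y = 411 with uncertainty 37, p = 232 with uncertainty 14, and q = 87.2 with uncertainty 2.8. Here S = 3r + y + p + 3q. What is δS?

Sums and differences: (δS)² = Σ (cᵢ δxᵢ)².
  (3·δr)² = 2.53;  (δy)² = 1370;  (δp)² = 196;  (3·δq)² = 70.6
δS = √(1640) = 40.5

40.5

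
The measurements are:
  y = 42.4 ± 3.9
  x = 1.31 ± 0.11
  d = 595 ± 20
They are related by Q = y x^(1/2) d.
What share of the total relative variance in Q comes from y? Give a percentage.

74.5%

(δQ/Q)² = (1·δy/y)² + (½·δx/x)² + (1·δd/d)²
  y term: (1×0.0920)² = 0.00846
  x term: (0.5×0.0840)² = 0.00176
  d term: (1×0.0336)² = 0.00113
Total = 0.0114. Share from y = 0.00846/0.0114 = 0.745.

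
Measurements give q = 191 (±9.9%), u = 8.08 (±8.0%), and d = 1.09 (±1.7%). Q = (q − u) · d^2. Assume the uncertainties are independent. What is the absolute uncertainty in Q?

Let w = q − u = 183. δw = √(δq² + δu²) = √(358 + 0.418) = 18.9, so δw/w = 0.103.
Q is then a monomial in w, d:
δQ/Q = √((δw/w)² + (2·δd/d)²) = √(0.0107 + 0.00116) = 0.109
Q = 217, so δQ = 0.109 × 217 = 23.7.

23.7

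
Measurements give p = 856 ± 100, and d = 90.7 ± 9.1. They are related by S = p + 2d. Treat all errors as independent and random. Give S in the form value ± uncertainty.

Absolute uncertainties add in quadrature for a linear combination:
  (δp)² = 10000;  (2·δd)² = 331
δS = √(10300) = 102
S = 1040.

1040 ± 102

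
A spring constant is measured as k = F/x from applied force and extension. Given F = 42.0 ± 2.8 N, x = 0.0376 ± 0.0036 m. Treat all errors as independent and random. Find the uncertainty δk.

Since k is a product/quotient, work with relative uncertainties:
  (1·δF/F)² = (1×0.0667)² = 0.00444;  (-1·δx/x)² = (-1×0.0957)² = 0.00917
δk/k = √(0.0136) = 0.117
k = 1120 N/m, so δk = 0.117 × 1120 = 130 N/m.

130 N/m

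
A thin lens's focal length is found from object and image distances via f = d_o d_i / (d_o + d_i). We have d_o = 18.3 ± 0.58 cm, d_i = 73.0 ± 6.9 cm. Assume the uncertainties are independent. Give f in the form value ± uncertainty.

14.6 ± 0.463 cm

∂f/∂d_o = (d_i/(d_o+d_i))² = 0.639;  ∂f/∂d_i = (d_o/(d_o+d_i))² = 0.0402
δf = √((∂f/∂d_o · δd_o)² + (∂f/∂d_i · δd_i)²) = √(0.137 + 0.0768) = 0.463 cm
f = 14.6 cm.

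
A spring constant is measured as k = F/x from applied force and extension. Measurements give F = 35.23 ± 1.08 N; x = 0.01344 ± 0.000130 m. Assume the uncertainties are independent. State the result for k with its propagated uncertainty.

Relative error in a monomial: (δk/k)² = Σ (nᵢ · δxᵢ/xᵢ)².
  (1·δF/F)² = (1×0.0307)² = 0.000940;  (-1·δx/x)² = (-1×0.00967)² = 9.36e-05
δk/k = √(0.00103) = 0.0321
k = 2621 N/m, so δk = 0.0321 × 2621 = 84.3 N/m.

2621 ± 84.3 N/m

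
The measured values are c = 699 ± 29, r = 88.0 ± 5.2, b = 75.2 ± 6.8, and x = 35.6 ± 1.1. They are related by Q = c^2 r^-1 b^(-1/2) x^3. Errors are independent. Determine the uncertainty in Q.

For a monomial Q ∝ c^2, r^-1, b^(-1/2), x^3, fractional errors add in quadrature:
  (2·δc/c)² = (2×0.0415)² = 0.00688;  (-1·δr/r)² = (-1×0.0591)² = 0.00349;  (−½·δb/b)² = (-0.5×0.0904)² = 0.00204;  (3·δx/x)² = (3×0.0309)² = 0.00859
δQ/Q = √(0.0210) = 0.145
Q = 2.89e+07, so δQ = 0.145 × 2.89e+07 = 4.19e+06.

4.19e+06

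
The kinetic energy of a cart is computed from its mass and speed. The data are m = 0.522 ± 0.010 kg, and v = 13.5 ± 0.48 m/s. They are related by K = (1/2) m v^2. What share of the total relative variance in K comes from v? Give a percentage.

93.2%

(δK/K)² = (1·δm/m)² + (2·δv/v)²
  m term: (1×0.0192)² = 0.000367
  v term: (2×0.0356)² = 0.00506
Total = 0.00542. Share from v = 0.00506/0.00542 = 0.932.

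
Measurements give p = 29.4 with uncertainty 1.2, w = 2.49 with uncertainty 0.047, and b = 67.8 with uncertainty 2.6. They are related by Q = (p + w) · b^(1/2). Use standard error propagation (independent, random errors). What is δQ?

Let u = p + w = 31.9. δu = √(δp² + δw²) = √(1.44 + 0.00221) = 1.20, so δu/u = 0.0377.
Q is then a monomial in u, b:
δQ/Q = √((δu/u)² + (½·δb/b)²) = √(0.00142 + 0.000368) = 0.0423
Q = 263, so δQ = 0.0423 × 263 = 11.1.

11.1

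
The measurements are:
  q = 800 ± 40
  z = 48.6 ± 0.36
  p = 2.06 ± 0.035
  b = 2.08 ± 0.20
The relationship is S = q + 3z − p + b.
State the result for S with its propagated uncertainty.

Sums and differences: (δS)² = Σ (cᵢ δxᵢ)².
  (δq)² = 1600;  (3·δz)² = 1.17;  (δp)² = 0.00123;  (δb)² = 0.0400
δS = √(1600) = 40.0
S = 946.

946 ± 40.0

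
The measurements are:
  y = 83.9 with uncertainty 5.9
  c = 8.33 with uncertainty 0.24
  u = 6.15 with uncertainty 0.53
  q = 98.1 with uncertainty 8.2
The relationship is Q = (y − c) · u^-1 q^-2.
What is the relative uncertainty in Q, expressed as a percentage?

20.4%

Let w = y − c = 75.6. δw = √(δy² + δc²) = √(34.8 + 0.0576) = 5.90, so δw/w = 0.0781.
Q is then a monomial in w, u, q:
δQ/Q = √((δw/w)² + (-1·δu/u)² + (-2·δq/q)²) = √(0.00611 + 0.00743 + 0.0279) = 0.204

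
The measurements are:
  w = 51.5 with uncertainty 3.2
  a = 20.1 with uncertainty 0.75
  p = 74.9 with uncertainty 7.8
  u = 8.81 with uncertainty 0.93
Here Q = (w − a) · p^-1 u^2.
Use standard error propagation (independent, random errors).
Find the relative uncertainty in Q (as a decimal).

Let h = w − a = 31.4. δh = √(δw² + δa²) = √(10.2 + 0.562) = 3.29, so δh/h = 0.105.
Q is then a monomial in h, p, u:
δQ/Q = √((δh/h)² + (-1·δp/p)² + (2·δu/u)²) = √(0.0110 + 0.0108 + 0.0446) = 0.258

0.258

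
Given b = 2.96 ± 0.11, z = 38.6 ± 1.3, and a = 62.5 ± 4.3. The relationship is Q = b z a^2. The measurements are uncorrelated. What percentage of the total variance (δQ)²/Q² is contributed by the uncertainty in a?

(δQ/Q)² = (1·δb/b)² + (1·δz/z)² + (2·δa/a)²
  b term: (1×0.0372)² = 0.00138
  z term: (1×0.0337)² = 0.00113
  a term: (2×0.0688)² = 0.0189
Total = 0.0214. Share from a = 0.0189/0.0214 = 0.883.

88.3%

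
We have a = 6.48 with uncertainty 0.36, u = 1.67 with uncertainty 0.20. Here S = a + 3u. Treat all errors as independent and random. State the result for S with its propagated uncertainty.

11.5 ± 0.700

For a sum/difference, combine absolute errors in quadrature:
  (δa)² = 0.130;  (3·δu)² = 0.360
δS = √(0.490) = 0.700
S = 11.5.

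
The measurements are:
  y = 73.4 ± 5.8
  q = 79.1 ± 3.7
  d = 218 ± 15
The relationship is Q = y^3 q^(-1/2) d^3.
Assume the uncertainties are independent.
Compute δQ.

Since Q is a product/quotient, work with relative uncertainties:
  (3·δy/y)² = (3×0.0790)² = 0.0562;  (−½·δq/q)² = (-0.5×0.0468)² = 0.000547;  (3·δd/d)² = (3×0.0688)² = 0.0426
δQ/Q = √(0.0994) = 0.315
Q = 4.61e+11, so δQ = 0.315 × 4.61e+11 = 1.45e+11.

1.45e+11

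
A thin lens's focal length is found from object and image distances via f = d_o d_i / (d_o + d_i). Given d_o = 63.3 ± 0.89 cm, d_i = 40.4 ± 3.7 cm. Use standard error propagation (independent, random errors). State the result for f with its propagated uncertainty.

∂f/∂d_o = (d_i/(d_o+d_i))² = 0.152;  ∂f/∂d_i = (d_o/(d_o+d_i))² = 0.373
δf = √((∂f/∂d_o · δd_o)² + (∂f/∂d_i · δd_i)²) = √(0.0182 + 1.90) = 1.39 cm
f = 24.7 cm.

24.7 ± 1.39 cm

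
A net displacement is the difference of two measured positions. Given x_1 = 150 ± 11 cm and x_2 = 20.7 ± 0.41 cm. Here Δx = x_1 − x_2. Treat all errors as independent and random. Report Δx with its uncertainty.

129 ± 11.0 cm

Each term contributes (cᵢ δxᵢ)² to (δΔx)²:
  (δx_1)² = 121;  (δx_2)² = 0.168
δΔx = √(121) = 11.0 cm
Δx = 129 cm.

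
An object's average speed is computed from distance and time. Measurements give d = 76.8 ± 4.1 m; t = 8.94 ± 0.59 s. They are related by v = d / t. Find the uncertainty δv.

0.729 m/s

Since v is a product/quotient, work with relative uncertainties:
  (1·δd/d)² = (1×0.0534)² = 0.00285;  (-1·δt/t)² = (-1×0.0660)² = 0.00436
δv/v = √(0.00721) = 0.0849
v = 8.59 m/s, so δv = 0.0849 × 8.59 = 0.729 m/s.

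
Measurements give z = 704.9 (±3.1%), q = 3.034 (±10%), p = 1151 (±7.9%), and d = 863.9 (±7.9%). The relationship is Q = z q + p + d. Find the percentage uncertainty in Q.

6.05%

Let w = z·q = 2139. δw/w = √((1·δz/z)² + (1·δq/q)²) = √(0.000961 + 0.0100) = 0.105, so δw = 224.
Q = w + p + d: δQ = √(δw² + δp² + δd²) = √(50100 + 8270 + 4660) = 251
Q = 4154, so δQ/Q = 251/4154 = 0.0605.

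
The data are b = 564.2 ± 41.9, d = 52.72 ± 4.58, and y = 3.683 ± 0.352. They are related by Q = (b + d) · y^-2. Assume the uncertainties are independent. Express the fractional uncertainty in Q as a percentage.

20.3%

Let u = b + d = 616.9. δu = √(δb² + δd²) = √(1760 + 21.0) = 42.1, so δu/u = 0.0683.
Q is then a monomial in u, y:
δQ/Q = √((δu/u)² + (-2·δy/y)²) = √(0.00467 + 0.0365) = 0.203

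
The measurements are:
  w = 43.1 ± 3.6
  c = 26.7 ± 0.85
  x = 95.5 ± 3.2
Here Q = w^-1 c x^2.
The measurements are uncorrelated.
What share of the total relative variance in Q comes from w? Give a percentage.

(δQ/Q)² = (-1·δw/w)² + (1·δc/c)² + (2·δx/x)²
  w term: (-1×0.0835)² = 0.00698
  c term: (1×0.0318)² = 0.00101
  x term: (2×0.0335)² = 0.00449
Total = 0.0125. Share from w = 0.00698/0.0125 = 0.559.

55.9%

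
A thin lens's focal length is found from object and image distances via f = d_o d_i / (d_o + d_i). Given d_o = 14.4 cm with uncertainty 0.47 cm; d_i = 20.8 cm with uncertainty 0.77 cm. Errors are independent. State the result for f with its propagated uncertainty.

8.51 ± 0.209 cm

∂f/∂d_o = (d_i/(d_o+d_i))² = 0.349;  ∂f/∂d_i = (d_o/(d_o+d_i))² = 0.167
δf = √((∂f/∂d_o · δd_o)² + (∂f/∂d_i · δd_i)²) = √(0.0269 + 0.0166) = 0.209 cm
f = 8.51 cm.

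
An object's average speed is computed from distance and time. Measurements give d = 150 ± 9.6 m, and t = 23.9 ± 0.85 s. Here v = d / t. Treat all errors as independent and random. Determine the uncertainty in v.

0.460 m/s

Products/powers → add relative errors in quadrature, weighted by exponent:
  (1·δd/d)² = (1×0.0640)² = 0.00410;  (-1·δt/t)² = (-1×0.0356)² = 0.00126
δv/v = √(0.00536) = 0.0732
v = 6.28 m/s, so δv = 0.0732 × 6.28 = 0.460 m/s.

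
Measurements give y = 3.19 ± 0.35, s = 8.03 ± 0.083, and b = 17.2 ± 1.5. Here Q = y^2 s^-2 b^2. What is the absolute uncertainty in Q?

Products/powers → add relative errors in quadrature, weighted by exponent:
  (2·δy/y)² = (2×0.110)² = 0.0482;  (-2·δs/s)² = (-2×0.0103)² = 0.000427;  (2·δb/b)² = (2×0.0872)² = 0.0304
δQ/Q = √(0.0790) = 0.281
Q = 46.7, so δQ = 0.281 × 46.7 = 13.1.

13.1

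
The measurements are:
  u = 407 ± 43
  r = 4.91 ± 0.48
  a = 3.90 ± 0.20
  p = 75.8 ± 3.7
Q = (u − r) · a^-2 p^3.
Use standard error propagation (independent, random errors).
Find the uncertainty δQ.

Let w = u − r = 402. δw = √(δu² + δr²) = √(1850 + 0.230) = 43.0, so δw/w = 0.107.
Q is then a monomial in w, a, p:
δQ/Q = √((δw/w)² + (-2·δa/a)² + (3·δp/p)²) = √(0.0114 + 0.0105 + 0.0214) = 0.208
Q = 1.15e+07, so δQ = 0.208 × 1.15e+07 = 2.4e+06.

2.4e+06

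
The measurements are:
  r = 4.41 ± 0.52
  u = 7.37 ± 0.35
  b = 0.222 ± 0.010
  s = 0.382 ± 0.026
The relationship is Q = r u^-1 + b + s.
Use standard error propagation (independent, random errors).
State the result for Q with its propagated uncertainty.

1.20 ± 0.0810

Let p = r·u^-1 = 0.598. δp/p = √((1·δr/r)² + (-1·δu/u)²) = √(0.0139 + 0.00226) = 0.127, so δp = 0.0761.
Q = p + b + s: δQ = √(δp² + δb² + δs²) = √(0.00579 + 0.000100 + 0.000676) = 0.0810
Q = 1.20.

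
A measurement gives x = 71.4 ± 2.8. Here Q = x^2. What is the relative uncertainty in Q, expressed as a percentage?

7.84%

Since Q is a product/quotient, work with relative uncertainties:
  (2·δx/x)² = (2×0.0392)² = 0.00615
δQ/Q = √(0.00615) = 0.0784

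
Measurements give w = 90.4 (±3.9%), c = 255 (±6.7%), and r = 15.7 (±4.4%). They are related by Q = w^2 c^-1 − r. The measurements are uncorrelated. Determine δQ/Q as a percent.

20.6%

Let p = w^2·c^-1 = 32.0. δp/p = √((2·δw/w)² + (-1·δc/c)²) = √(0.00608 + 0.00449) = 0.103, so δp = 3.30.
Q = p − r: δQ = √(δp² + δr²) = √(10.9 + 0.477) = 3.37
Q = 16.3, so δQ/Q = 3.37/16.3 = 0.206.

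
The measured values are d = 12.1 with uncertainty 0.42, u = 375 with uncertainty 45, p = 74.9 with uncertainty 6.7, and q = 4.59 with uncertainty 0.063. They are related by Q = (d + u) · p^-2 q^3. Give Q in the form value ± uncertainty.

Let w = d + u = 387. δw = √(δd² + δu²) = √(0.176 + 2020) = 45.0, so δw/w = 0.116.
Q is then a monomial in w, p, q:
δQ/Q = √((δw/w)² + (-2·δp/p)² + (3·δq/q)²) = √(0.0135 + 0.0320 + 0.00170) = 0.217
Q = 6.67, so δQ = 0.217 × 6.67 = 1.45.

6.67 ± 1.45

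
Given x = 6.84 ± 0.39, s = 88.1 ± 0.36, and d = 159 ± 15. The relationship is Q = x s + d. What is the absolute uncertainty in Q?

Let p = x·s = 603. δp/p = √((1·δx/x)² + (1·δs/s)²) = √(0.00325 + 1.67e-05) = 0.0572, so δp = 34.4.
Q = p + d: δQ = √(δp² + δd²) = √(1190 + 225) = 37.6

37.6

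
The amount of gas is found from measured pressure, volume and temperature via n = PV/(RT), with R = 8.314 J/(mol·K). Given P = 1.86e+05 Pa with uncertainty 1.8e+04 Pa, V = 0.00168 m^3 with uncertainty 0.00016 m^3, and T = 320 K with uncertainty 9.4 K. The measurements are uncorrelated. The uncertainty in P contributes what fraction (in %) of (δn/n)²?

(δn/n)² = (1·δP/P)² + (1·δV/V)² + (-1·δT/T)²
  P term: (1×0.0968)² = 0.00937
  V term: (1×0.0952)² = 0.00907
  T term: (-1×0.0294)² = 0.000863
Total = 0.0193. Share from P = 0.00937/0.0193 = 0.485.

48.5%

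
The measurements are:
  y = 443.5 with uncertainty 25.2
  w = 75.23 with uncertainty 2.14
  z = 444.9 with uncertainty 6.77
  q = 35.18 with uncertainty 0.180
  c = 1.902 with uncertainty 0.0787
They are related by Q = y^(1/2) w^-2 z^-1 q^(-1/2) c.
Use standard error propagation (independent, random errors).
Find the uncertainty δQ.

Since Q is a product/quotient, work with relative uncertainties:
  (½·δy/y)² = (0.5×0.0568)² = 0.000807;  (-2·δw/w)² = (-2×0.0284)² = 0.00324;  (-1·δz/z)² = (-1×0.0152)² = 0.000232;  (−½·δq/q)² = (-0.5×0.00512)² = 6.54e-06;  (1·δc/c)² = (1×0.0414)² = 0.00171
δQ/Q = √(0.00599) = 0.0774
Q = 2.682e-06, so δQ = 0.0774 × 2.682e-06 = 2.08e-07.

2.08e-07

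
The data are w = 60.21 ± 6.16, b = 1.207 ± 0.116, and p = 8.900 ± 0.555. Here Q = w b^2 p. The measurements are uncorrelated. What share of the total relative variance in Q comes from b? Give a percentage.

72.0%

(δQ/Q)² = (1·δw/w)² + (2·δb/b)² + (1·δp/p)²
  w term: (1×0.102)² = 0.0105
  b term: (2×0.0961)² = 0.0369
  p term: (1×0.0624)² = 0.00389
Total = 0.0513. Share from b = 0.0369/0.0513 = 0.720.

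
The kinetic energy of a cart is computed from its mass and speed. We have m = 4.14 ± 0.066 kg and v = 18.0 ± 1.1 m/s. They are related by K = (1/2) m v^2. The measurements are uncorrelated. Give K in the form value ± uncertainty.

671 ± 82.7 J

Relative error in a monomial: (δK/K)² = Σ (nᵢ · δxᵢ/xᵢ)².
  (1·δm/m)² = (1×0.0159)² = 0.000254;  (2·δv/v)² = (2×0.0611)² = 0.0149
δK/K = √(0.0152) = 0.123
K = 671 J, so δK = 0.123 × 671 = 82.7 J.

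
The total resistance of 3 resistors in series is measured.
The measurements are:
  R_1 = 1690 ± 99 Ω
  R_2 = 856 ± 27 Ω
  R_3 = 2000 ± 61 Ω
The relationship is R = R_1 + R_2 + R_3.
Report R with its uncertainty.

4550 ± 119 Ω

R is a linear combination, so absolute uncertainties add in quadrature:
  (δR_1)² = 9800;  (δR_2)² = 729;  (δR_3)² = 3720
δR = √(14300) = 119 Ω
R = 4550 Ω.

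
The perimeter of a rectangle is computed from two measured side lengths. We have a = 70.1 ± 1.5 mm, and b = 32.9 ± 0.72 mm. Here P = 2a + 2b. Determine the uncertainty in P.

For a sum/difference, combine absolute errors in quadrature:
  (2·δa)² = 9.00;  (2·δb)² = 2.07
δP = √(11.1) = 3.33 mm

3.33 mm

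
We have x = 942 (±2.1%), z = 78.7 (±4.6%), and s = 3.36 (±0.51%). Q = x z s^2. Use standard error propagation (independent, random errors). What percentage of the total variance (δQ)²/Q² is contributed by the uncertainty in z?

(δQ/Q)² = (1·δx/x)² + (1·δz/z)² + (2·δs/s)²
  x term: (1×0.0210)² = 0.000441
  z term: (1×0.0460)² = 0.00212
  s term: (2×0.00510)² = 0.000104
Total = 0.00266. Share from z = 0.00212/0.00266 = 0.795.

79.5%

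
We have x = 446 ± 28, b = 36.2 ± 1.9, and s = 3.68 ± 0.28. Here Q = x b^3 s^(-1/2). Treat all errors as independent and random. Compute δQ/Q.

0.174

Products/powers → add relative errors in quadrature, weighted by exponent:
  (1·δx/x)² = (1×0.0628)² = 0.00394;  (3·δb/b)² = (3×0.0525)² = 0.0248;  (−½·δs/s)² = (-0.5×0.0761)² = 0.00145
δQ/Q = √(0.0302) = 0.174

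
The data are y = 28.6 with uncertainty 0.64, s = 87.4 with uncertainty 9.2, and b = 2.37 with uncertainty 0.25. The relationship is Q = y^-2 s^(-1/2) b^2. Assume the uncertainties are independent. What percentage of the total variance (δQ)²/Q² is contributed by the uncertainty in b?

(δQ/Q)² = (-2·δy/y)² + (−½·δs/s)² + (2·δb/b)²
  y term: (-2×0.0224)² = 0.00200
  s term: (-0.5×0.105)² = 0.00277
  b term: (2×0.105)² = 0.0445
Total = 0.0493. Share from b = 0.0445/0.0493 = 0.903.

90.3%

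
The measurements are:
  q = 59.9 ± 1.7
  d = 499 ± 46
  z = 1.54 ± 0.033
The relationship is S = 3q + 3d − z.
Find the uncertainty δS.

Each term contributes (cᵢ δxᵢ)² to (δS)²:
  (3·δq)² = 26.0;  (3·δd)² = 19000;  (δz)² = 0.00109
δS = √(19100) = 138

138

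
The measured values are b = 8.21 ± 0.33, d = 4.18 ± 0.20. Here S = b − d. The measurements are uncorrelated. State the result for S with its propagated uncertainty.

For a sum/difference, combine absolute errors in quadrature:
  (δb)² = 0.109;  (δd)² = 0.0400
δS = √(0.149) = 0.386
S = 4.03.

4.03 ± 0.386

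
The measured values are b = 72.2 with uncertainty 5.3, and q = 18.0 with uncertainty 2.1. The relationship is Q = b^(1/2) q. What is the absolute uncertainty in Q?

18.7

Each factor contributes (exponent × relative error)² to (δQ/Q)²:
  (½·δb/b)² = (0.5×0.0734)² = 0.00135;  (1·δq/q)² = (1×0.117)² = 0.0136
δQ/Q = √(0.0150) = 0.122
Q = 153, so δQ = 0.122 × 153 = 18.7.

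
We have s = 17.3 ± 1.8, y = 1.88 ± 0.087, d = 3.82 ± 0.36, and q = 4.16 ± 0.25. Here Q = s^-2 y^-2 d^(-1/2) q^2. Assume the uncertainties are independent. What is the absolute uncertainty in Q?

0.00219

Products/powers → add relative errors in quadrature, weighted by exponent:
  (-2·δs/s)² = (-2×0.104)² = 0.0433;  (-2·δy/y)² = (-2×0.0463)² = 0.00857;  (−½·δd/d)² = (-0.5×0.0942)² = 0.00222;  (2·δq/q)² = (2×0.0601)² = 0.0144
δQ/Q = √(0.0685) = 0.262
Q = 0.00837, so δQ = 0.262 × 0.00837 = 0.00219.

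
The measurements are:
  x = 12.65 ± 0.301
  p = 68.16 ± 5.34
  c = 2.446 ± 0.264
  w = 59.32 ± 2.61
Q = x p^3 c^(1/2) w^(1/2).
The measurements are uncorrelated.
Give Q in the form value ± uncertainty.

Each factor contributes (exponent × relative error)² to (δQ/Q)²:
  (1·δx/x)² = (1×0.0238)² = 0.000566;  (3·δp/p)² = (3×0.0783)² = 0.0552;  (½·δc/c)² = (0.5×0.108)² = 0.00291;  (½·δw/w)² = (0.5×0.0440)² = 0.000484
δQ/Q = √(0.0592) = 0.243
Q = 4.825e+07, so δQ = 0.243 × 4.825e+07 = 1.17e+07.

(4.825 ± 1.17) × 10^7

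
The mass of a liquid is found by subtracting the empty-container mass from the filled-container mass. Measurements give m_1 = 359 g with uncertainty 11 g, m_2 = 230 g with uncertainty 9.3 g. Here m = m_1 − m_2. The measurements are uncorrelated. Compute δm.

14.4 g

For a sum/difference, combine absolute errors in quadrature:
  (δm_1)² = 121;  (δm_2)² = 86.5
δm = √(207) = 14.4 g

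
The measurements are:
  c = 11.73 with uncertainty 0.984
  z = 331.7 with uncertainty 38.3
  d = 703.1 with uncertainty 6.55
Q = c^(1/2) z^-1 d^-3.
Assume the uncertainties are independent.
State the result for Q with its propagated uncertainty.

(2.971 ± 0.374) × 10^-11

Q is a product of powers, so relative uncertainties combine in quadrature:
  (½·δc/c)² = (0.5×0.0839)² = 0.00176;  (-1·δz/z)² = (-1×0.115)² = 0.0133;  (-3·δd/d)² = (-3×0.00932)² = 0.000781
δQ/Q = √(0.0159) = 0.126
Q = 2.971e-11, so δQ = 0.126 × 2.971e-11 = 3.74e-12.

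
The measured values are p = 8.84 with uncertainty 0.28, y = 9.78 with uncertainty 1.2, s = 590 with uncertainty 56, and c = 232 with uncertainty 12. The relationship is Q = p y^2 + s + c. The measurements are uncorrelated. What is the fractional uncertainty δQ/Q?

0.130

Let w = p·y^2 = 846. δw/w = √((1·δp/p)² + (2·δy/y)²) = √(0.00100 + 0.0602) = 0.247, so δw = 209.
Q = w + s + c: δQ = √(δw² + δs² + δc²) = √(43800 + 3140 + 144) = 217
Q = 1670, so δQ/Q = 217/1670 = 0.130.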